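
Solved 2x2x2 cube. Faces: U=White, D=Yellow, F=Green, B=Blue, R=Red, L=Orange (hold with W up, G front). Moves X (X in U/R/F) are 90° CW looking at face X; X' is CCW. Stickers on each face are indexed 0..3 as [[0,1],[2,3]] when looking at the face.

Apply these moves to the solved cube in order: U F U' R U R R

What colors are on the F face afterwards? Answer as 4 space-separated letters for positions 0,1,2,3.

After move 1 (U): U=WWWW F=RRGG R=BBRR B=OOBB L=GGOO
After move 2 (F): F=GRGR U=WWOG R=WBWR D=RBYY L=GYOY
After move 3 (U'): U=WGWO F=GYGR R=GRWR B=WBBB L=OOOY
After move 4 (R): R=WGRR U=WYWR F=GBGY D=RBYW B=OBGB
After move 5 (U): U=WWRY F=WGGY R=OBRR B=OOGB L=GBOY
After move 6 (R): R=RORB U=WGRY F=WBGW D=RGYO B=YOWB
After move 7 (R): R=RRBO U=WBRW F=WGGO D=RWYY B=YOGB
Query: F face = WGGO

Answer: W G G O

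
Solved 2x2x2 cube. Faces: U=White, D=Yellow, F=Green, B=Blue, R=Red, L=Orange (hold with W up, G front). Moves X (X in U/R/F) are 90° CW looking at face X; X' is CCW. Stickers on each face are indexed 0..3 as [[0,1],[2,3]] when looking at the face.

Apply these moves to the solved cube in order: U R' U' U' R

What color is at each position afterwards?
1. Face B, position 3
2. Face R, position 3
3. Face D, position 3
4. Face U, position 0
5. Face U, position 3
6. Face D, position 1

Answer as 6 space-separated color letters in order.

Answer: B G R O W Y

Derivation:
After move 1 (U): U=WWWW F=RRGG R=BBRR B=OOBB L=GGOO
After move 2 (R'): R=BRBR U=WBWO F=RWGW D=YRYG B=YOYB
After move 3 (U'): U=BOWW F=GGGW R=RWBR B=BRYB L=YOOO
After move 4 (U'): U=OWBW F=YOGW R=GGBR B=RWYB L=BROO
After move 5 (R): R=BGRG U=OOBW F=YRGG D=YYYR B=WWWB
Query 1: B[3] = B
Query 2: R[3] = G
Query 3: D[3] = R
Query 4: U[0] = O
Query 5: U[3] = W
Query 6: D[1] = Y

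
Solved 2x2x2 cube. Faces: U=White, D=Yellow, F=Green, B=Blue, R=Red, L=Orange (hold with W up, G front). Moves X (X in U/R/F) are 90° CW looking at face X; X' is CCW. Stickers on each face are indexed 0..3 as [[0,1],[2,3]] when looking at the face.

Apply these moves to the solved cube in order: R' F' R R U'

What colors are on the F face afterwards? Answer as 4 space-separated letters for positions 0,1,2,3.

After move 1 (R'): R=RRRR U=WBWB F=GWGW D=YGYG B=YBYB
After move 2 (F'): F=WWGG U=WBRR R=GRYR D=OOYG L=OBOW
After move 3 (R): R=YGRR U=WWRG F=WOGG D=OYYY B=RBBB
After move 4 (R): R=RYRG U=WORG F=WYGY D=OBYR B=GBWB
After move 5 (U'): U=OGWR F=OBGY R=WYRG B=RYWB L=GBOW
Query: F face = OBGY

Answer: O B G Y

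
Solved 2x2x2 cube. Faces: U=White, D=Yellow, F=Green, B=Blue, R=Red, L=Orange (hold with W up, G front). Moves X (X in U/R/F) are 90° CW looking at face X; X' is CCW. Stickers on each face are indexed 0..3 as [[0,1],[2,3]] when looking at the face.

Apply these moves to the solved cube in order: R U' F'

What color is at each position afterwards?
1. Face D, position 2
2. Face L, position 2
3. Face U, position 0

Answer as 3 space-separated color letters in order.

After move 1 (R): R=RRRR U=WGWG F=GYGY D=YBYB B=WBWB
After move 2 (U'): U=GGWW F=OOGY R=GYRR B=RRWB L=WBOO
After move 3 (F'): F=OYOG U=GGGR R=BYYR D=BOYB L=WWOW
Query 1: D[2] = Y
Query 2: L[2] = O
Query 3: U[0] = G

Answer: Y O G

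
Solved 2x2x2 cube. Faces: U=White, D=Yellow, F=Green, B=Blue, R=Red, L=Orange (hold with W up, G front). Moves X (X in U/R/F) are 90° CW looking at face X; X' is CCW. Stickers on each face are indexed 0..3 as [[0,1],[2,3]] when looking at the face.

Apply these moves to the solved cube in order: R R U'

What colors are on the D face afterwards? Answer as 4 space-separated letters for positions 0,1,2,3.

Answer: Y W Y W

Derivation:
After move 1 (R): R=RRRR U=WGWG F=GYGY D=YBYB B=WBWB
After move 2 (R): R=RRRR U=WYWY F=GBGB D=YWYW B=GBGB
After move 3 (U'): U=YYWW F=OOGB R=GBRR B=RRGB L=GBOO
Query: D face = YWYW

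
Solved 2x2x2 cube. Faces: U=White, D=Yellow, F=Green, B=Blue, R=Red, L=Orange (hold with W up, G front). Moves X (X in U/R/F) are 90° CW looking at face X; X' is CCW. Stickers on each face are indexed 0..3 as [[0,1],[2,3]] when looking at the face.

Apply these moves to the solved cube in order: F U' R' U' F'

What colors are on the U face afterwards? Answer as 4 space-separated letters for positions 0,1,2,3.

Answer: B W O G

Derivation:
After move 1 (F): F=GGGG U=WWOO R=WRWR D=RRYY L=OYOY
After move 2 (U'): U=WOWO F=OYGG R=GGWR B=WRBB L=BBOY
After move 3 (R'): R=GRGW U=WBWW F=OOGO D=RYYG B=YRRB
After move 4 (U'): U=BWWW F=BBGO R=OOGW B=GRRB L=YROY
After move 5 (F'): F=BOBG U=BWOG R=YORW D=RYYG L=YWOW
Query: U face = BWOG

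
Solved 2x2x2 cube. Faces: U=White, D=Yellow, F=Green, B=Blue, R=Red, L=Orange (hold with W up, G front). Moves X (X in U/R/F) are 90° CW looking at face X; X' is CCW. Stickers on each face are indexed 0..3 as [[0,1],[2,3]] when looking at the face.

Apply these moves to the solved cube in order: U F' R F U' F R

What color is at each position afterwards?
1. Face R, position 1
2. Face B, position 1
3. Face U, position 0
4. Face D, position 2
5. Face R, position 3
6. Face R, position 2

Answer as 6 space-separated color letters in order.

After move 1 (U): U=WWWW F=RRGG R=BBRR B=OOBB L=GGOO
After move 2 (F'): F=RGRG U=WWBR R=YBYR D=GOYY L=GWOW
After move 3 (R): R=YYRB U=WGBG F=RORY D=GBYO B=ROWB
After move 4 (F): F=RRYO U=WGWW R=BYGB D=RYYO L=GGOB
After move 5 (U'): U=GWWW F=GGYO R=RRGB B=BYWB L=ROOB
After move 6 (F): F=YGOG U=GWBO R=WRWB D=GRYO L=RROY
After move 7 (R): R=WWBR U=GGBG F=YROO D=GWYB B=OYWB
Query 1: R[1] = W
Query 2: B[1] = Y
Query 3: U[0] = G
Query 4: D[2] = Y
Query 5: R[3] = R
Query 6: R[2] = B

Answer: W Y G Y R B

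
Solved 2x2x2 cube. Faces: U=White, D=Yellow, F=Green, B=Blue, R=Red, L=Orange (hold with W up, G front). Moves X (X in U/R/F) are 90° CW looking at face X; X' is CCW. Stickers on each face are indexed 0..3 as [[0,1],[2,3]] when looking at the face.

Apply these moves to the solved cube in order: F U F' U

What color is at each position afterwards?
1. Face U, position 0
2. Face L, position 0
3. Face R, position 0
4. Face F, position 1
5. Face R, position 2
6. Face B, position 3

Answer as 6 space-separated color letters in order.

Answer: B R O B R B

Derivation:
After move 1 (F): F=GGGG U=WWOO R=WRWR D=RRYY L=OYOY
After move 2 (U): U=OWOW F=WRGG R=BBWR B=OYBB L=GGOY
After move 3 (F'): F=RGWG U=OWBW R=RBRR D=GYYY L=GWOO
After move 4 (U): U=BOWW F=RBWG R=OYRR B=GWBB L=RGOO
Query 1: U[0] = B
Query 2: L[0] = R
Query 3: R[0] = O
Query 4: F[1] = B
Query 5: R[2] = R
Query 6: B[3] = B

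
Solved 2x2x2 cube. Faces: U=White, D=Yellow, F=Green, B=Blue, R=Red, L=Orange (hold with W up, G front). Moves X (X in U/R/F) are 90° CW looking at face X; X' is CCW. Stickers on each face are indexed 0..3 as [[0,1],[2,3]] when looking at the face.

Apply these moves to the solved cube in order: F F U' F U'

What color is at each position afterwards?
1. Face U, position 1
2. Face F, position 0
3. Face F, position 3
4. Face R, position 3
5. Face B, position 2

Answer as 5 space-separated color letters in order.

Answer: B B R R B

Derivation:
After move 1 (F): F=GGGG U=WWOO R=WRWR D=RRYY L=OYOY
After move 2 (F): F=GGGG U=WWYY R=OROR D=WWYY L=OROR
After move 3 (U'): U=WYWY F=ORGG R=GGOR B=ORBB L=BBOR
After move 4 (F): F=GOGR U=WYRB R=WGYR D=OGYY L=BWOW
After move 5 (U'): U=YBWR F=BWGR R=GOYR B=WGBB L=OROW
Query 1: U[1] = B
Query 2: F[0] = B
Query 3: F[3] = R
Query 4: R[3] = R
Query 5: B[2] = B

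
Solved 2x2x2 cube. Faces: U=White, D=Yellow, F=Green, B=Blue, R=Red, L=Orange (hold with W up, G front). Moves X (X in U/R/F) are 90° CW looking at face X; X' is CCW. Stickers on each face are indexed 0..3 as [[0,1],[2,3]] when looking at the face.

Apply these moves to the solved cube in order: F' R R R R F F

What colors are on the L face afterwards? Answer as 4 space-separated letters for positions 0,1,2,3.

Answer: O Y O Y

Derivation:
After move 1 (F'): F=GGGG U=WWRR R=YRYR D=OOYY L=OWOW
After move 2 (R): R=YYRR U=WGRG F=GOGY D=OBYB B=RBWB
After move 3 (R): R=RYRY U=WORY F=GBGB D=OWYR B=GBGB
After move 4 (R): R=RRYY U=WBRB F=GWGR D=OGYG B=YBOB
After move 5 (R): R=YRYR U=WWRR F=GGGG D=OOYY B=BBBB
After move 6 (F): F=GGGG U=WWWW R=RRRR D=YYYY L=OOOO
After move 7 (F): F=GGGG U=WWOO R=WRWR D=RRYY L=OYOY
Query: L face = OYOY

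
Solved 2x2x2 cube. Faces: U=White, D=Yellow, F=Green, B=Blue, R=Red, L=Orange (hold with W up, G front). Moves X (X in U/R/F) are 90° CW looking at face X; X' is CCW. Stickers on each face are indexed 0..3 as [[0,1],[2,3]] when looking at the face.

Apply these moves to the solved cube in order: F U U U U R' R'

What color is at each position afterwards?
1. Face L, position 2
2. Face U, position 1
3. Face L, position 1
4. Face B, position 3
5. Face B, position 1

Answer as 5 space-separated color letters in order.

After move 1 (F): F=GGGG U=WWOO R=WRWR D=RRYY L=OYOY
After move 2 (U): U=OWOW F=WRGG R=BBWR B=OYBB L=GGOY
After move 3 (U): U=OOWW F=BBGG R=OYWR B=GGBB L=WROY
After move 4 (U): U=WOWO F=OYGG R=GGWR B=WRBB L=BBOY
After move 5 (U): U=WWOO F=GGGG R=WRWR B=BBBB L=OYOY
After move 6 (R'): R=RRWW U=WBOB F=GWGO D=RGYG B=YBRB
After move 7 (R'): R=RWRW U=WROY F=GBGB D=RWYO B=GBGB
Query 1: L[2] = O
Query 2: U[1] = R
Query 3: L[1] = Y
Query 4: B[3] = B
Query 5: B[1] = B

Answer: O R Y B B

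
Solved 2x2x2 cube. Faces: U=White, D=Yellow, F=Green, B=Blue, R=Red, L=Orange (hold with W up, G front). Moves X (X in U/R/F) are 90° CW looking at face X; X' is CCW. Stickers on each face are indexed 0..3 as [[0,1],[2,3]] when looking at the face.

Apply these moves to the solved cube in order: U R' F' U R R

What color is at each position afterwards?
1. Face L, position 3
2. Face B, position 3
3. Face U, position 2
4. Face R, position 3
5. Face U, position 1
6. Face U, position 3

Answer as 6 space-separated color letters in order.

After move 1 (U): U=WWWW F=RRGG R=BBRR B=OOBB L=GGOO
After move 2 (R'): R=BRBR U=WBWO F=RWGW D=YRYG B=YOYB
After move 3 (F'): F=WWRG U=WBBB R=RRYR D=GOYG L=GOOW
After move 4 (U): U=BWBB F=RRRG R=YOYR B=GOYB L=WWOW
After move 5 (R): R=YYRO U=BRBG F=RORG D=GYYG B=BOWB
After move 6 (R): R=RYOY U=BOBG F=RYRG D=GWYB B=GORB
Query 1: L[3] = W
Query 2: B[3] = B
Query 3: U[2] = B
Query 4: R[3] = Y
Query 5: U[1] = O
Query 6: U[3] = G

Answer: W B B Y O G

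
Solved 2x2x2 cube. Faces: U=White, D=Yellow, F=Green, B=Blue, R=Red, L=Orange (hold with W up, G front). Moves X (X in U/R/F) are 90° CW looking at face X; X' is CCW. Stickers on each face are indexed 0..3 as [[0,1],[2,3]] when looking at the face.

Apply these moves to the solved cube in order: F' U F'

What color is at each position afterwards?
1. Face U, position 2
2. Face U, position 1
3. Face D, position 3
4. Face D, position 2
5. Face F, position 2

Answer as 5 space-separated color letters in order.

Answer: B W Y Y Y

Derivation:
After move 1 (F'): F=GGGG U=WWRR R=YRYR D=OOYY L=OWOW
After move 2 (U): U=RWRW F=YRGG R=BBYR B=OWBB L=GGOW
After move 3 (F'): F=RGYG U=RWBY R=OBOR D=GWYY L=GWOR
Query 1: U[2] = B
Query 2: U[1] = W
Query 3: D[3] = Y
Query 4: D[2] = Y
Query 5: F[2] = Y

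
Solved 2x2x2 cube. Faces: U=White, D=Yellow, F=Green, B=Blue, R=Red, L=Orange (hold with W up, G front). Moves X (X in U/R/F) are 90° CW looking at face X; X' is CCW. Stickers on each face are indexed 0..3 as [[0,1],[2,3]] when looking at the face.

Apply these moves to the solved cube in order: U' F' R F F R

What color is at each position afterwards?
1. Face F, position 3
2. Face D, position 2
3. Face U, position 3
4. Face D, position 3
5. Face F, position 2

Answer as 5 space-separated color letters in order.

Answer: R Y O R O

Derivation:
After move 1 (U'): U=WWWW F=OOGG R=GGRR B=RRBB L=BBOO
After move 2 (F'): F=OGOG U=WWGR R=YGYR D=BOYY L=BWOW
After move 3 (R): R=YYRG U=WGGG F=OOOY D=BBYR B=RRWB
After move 4 (F): F=OOYO U=WGWW R=GYGG D=RYYR L=BBOB
After move 5 (F): F=YOOO U=WGBB R=WYWG D=GGYR L=BROY
After move 6 (R): R=WWGY U=WOBO F=YGOR D=GWYR B=BRGB
Query 1: F[3] = R
Query 2: D[2] = Y
Query 3: U[3] = O
Query 4: D[3] = R
Query 5: F[2] = O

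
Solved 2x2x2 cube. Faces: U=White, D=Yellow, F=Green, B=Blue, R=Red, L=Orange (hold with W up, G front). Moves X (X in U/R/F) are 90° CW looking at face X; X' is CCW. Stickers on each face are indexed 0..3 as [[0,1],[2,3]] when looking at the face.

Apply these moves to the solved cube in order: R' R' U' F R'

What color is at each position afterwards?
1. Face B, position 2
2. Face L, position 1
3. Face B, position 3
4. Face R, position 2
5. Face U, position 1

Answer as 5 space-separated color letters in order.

Answer: G Y B W G

Derivation:
After move 1 (R'): R=RRRR U=WBWB F=GWGW D=YGYG B=YBYB
After move 2 (R'): R=RRRR U=WYWY F=GBGB D=YWYW B=GBGB
After move 3 (U'): U=YYWW F=OOGB R=GBRR B=RRGB L=GBOO
After move 4 (F): F=GOBO U=YYOB R=WBWR D=RGYW L=GYOW
After move 5 (R'): R=BRWW U=YGOR F=GYBB D=ROYO B=WRGB
Query 1: B[2] = G
Query 2: L[1] = Y
Query 3: B[3] = B
Query 4: R[2] = W
Query 5: U[1] = G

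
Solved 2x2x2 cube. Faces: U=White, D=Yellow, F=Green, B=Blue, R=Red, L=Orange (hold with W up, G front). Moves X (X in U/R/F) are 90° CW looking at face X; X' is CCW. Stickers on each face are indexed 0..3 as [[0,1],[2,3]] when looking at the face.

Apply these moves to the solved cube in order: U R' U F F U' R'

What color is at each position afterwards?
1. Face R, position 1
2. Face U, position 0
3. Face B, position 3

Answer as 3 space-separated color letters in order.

After move 1 (U): U=WWWW F=RRGG R=BBRR B=OOBB L=GGOO
After move 2 (R'): R=BRBR U=WBWO F=RWGW D=YRYG B=YOYB
After move 3 (U): U=WWOB F=BRGW R=YOBR B=GGYB L=RWOO
After move 4 (F): F=GBWR U=WWOW R=OOBR D=BYYG L=RYOR
After move 5 (F): F=WGRB U=WWRY R=OOWR D=BOYG L=RBOY
After move 6 (U'): U=WYWR F=RBRB R=WGWR B=OOYB L=GGOY
After move 7 (R'): R=GRWW U=WYWO F=RYRR D=BBYB B=GOOB
Query 1: R[1] = R
Query 2: U[0] = W
Query 3: B[3] = B

Answer: R W B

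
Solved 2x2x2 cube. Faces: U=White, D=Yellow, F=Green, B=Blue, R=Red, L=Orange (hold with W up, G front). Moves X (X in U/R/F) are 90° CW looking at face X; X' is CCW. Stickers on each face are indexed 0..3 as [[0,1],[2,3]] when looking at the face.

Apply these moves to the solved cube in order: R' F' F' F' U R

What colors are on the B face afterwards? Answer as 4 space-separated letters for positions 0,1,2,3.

After move 1 (R'): R=RRRR U=WBWB F=GWGW D=YGYG B=YBYB
After move 2 (F'): F=WWGG U=WBRR R=GRYR D=OOYG L=OBOW
After move 3 (F'): F=WGWG U=WBGY R=OROR D=BWYG L=OROR
After move 4 (F'): F=GGWW U=WBOO R=WRBR D=RRYG L=OYOG
After move 5 (U): U=OWOB F=WRWW R=YBBR B=OYYB L=GGOG
After move 6 (R): R=BYRB U=OROW F=WRWG D=RYYO B=BYWB
Query: B face = BYWB

Answer: B Y W B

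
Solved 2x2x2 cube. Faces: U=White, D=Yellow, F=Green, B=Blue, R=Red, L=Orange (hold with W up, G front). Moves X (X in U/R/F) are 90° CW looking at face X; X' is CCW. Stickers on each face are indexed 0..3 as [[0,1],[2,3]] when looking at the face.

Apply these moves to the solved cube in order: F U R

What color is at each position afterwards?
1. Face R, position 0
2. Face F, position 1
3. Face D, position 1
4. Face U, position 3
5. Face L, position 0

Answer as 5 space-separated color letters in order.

Answer: W R B G G

Derivation:
After move 1 (F): F=GGGG U=WWOO R=WRWR D=RRYY L=OYOY
After move 2 (U): U=OWOW F=WRGG R=BBWR B=OYBB L=GGOY
After move 3 (R): R=WBRB U=OROG F=WRGY D=RBYO B=WYWB
Query 1: R[0] = W
Query 2: F[1] = R
Query 3: D[1] = B
Query 4: U[3] = G
Query 5: L[0] = G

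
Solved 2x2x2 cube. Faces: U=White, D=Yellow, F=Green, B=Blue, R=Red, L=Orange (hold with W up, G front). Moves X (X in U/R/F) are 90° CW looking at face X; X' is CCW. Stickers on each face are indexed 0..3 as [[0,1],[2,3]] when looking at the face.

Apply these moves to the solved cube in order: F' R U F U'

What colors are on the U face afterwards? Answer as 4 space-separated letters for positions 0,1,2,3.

After move 1 (F'): F=GGGG U=WWRR R=YRYR D=OOYY L=OWOW
After move 2 (R): R=YYRR U=WGRG F=GOGY D=OBYB B=RBWB
After move 3 (U): U=RWGG F=YYGY R=RBRR B=OWWB L=GOOW
After move 4 (F): F=GYYY U=RWWO R=GBGR D=RRYB L=GOOB
After move 5 (U'): U=WORW F=GOYY R=GYGR B=GBWB L=OWOB
Query: U face = WORW

Answer: W O R W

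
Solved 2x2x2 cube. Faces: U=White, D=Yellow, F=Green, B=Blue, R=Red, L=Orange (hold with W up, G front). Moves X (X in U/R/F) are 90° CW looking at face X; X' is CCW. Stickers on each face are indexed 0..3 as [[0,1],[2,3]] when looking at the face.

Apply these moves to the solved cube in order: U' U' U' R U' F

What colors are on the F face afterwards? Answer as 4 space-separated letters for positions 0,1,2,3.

After move 1 (U'): U=WWWW F=OOGG R=GGRR B=RRBB L=BBOO
After move 2 (U'): U=WWWW F=BBGG R=OORR B=GGBB L=RROO
After move 3 (U'): U=WWWW F=RRGG R=BBRR B=OOBB L=GGOO
After move 4 (R): R=RBRB U=WRWG F=RYGY D=YBYO B=WOWB
After move 5 (U'): U=RGWW F=GGGY R=RYRB B=RBWB L=WOOO
After move 6 (F): F=GGYG U=RGOO R=WYWB D=RRYO L=WYOB
Query: F face = GGYG

Answer: G G Y G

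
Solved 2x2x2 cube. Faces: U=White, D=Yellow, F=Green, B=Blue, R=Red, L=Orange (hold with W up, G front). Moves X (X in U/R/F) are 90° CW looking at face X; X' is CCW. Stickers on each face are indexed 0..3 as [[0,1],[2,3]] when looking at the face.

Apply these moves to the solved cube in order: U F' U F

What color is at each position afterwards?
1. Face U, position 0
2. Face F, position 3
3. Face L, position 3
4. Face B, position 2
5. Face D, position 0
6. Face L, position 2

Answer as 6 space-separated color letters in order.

Answer: B B O B Y O

Derivation:
After move 1 (U): U=WWWW F=RRGG R=BBRR B=OOBB L=GGOO
After move 2 (F'): F=RGRG U=WWBR R=YBYR D=GOYY L=GWOW
After move 3 (U): U=BWRW F=YBRG R=OOYR B=GWBB L=RGOW
After move 4 (F): F=RYGB U=BWWG R=ROWR D=YOYY L=RGOO
Query 1: U[0] = B
Query 2: F[3] = B
Query 3: L[3] = O
Query 4: B[2] = B
Query 5: D[0] = Y
Query 6: L[2] = O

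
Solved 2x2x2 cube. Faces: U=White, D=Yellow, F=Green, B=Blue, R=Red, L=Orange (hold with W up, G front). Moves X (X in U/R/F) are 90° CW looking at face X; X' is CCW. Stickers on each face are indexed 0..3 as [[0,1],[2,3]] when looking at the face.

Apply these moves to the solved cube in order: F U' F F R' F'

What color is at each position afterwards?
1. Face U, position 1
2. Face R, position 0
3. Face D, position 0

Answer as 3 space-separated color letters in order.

Answer: B G W

Derivation:
After move 1 (F): F=GGGG U=WWOO R=WRWR D=RRYY L=OYOY
After move 2 (U'): U=WOWO F=OYGG R=GGWR B=WRBB L=BBOY
After move 3 (F): F=GOGY U=WOYB R=WGOR D=WGYY L=BROR
After move 4 (F): F=GGYO U=WORR R=YGBR D=OWYY L=BWOG
After move 5 (R'): R=GRYB U=WBRW F=GOYR D=OGYO B=YRWB
After move 6 (F'): F=ORGY U=WBGY R=GROB D=WGYO L=BWOR
Query 1: U[1] = B
Query 2: R[0] = G
Query 3: D[0] = W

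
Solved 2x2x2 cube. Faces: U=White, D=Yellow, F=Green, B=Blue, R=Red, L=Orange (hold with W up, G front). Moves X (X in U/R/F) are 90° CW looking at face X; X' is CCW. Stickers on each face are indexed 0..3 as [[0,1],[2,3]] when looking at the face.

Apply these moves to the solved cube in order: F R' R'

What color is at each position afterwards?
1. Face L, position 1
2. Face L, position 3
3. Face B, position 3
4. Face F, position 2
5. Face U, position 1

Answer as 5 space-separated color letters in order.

After move 1 (F): F=GGGG U=WWOO R=WRWR D=RRYY L=OYOY
After move 2 (R'): R=RRWW U=WBOB F=GWGO D=RGYG B=YBRB
After move 3 (R'): R=RWRW U=WROY F=GBGB D=RWYO B=GBGB
Query 1: L[1] = Y
Query 2: L[3] = Y
Query 3: B[3] = B
Query 4: F[2] = G
Query 5: U[1] = R

Answer: Y Y B G R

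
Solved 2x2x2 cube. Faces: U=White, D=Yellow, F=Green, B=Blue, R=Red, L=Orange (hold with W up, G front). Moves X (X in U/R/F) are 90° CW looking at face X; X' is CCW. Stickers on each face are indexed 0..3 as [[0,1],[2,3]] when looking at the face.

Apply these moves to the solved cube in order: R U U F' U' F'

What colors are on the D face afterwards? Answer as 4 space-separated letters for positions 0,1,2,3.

After move 1 (R): R=RRRR U=WGWG F=GYGY D=YBYB B=WBWB
After move 2 (U): U=WWGG F=RRGY R=WBRR B=OOWB L=GYOO
After move 3 (U): U=GWGW F=WBGY R=OORR B=GYWB L=RROO
After move 4 (F'): F=BYWG U=GWOR R=BOYR D=ROYB L=RWOG
After move 5 (U'): U=WRGO F=RWWG R=BYYR B=BOWB L=GYOG
After move 6 (F'): F=WGRW U=WRBY R=OYRR D=YGYB L=GOOG
Query: D face = YGYB

Answer: Y G Y B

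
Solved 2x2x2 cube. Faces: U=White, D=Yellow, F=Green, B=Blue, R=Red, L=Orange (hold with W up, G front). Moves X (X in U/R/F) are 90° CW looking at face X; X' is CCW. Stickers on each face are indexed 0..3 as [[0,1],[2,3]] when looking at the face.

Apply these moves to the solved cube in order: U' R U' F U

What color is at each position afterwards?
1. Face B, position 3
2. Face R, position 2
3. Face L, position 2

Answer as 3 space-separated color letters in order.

After move 1 (U'): U=WWWW F=OOGG R=GGRR B=RRBB L=BBOO
After move 2 (R): R=RGRG U=WOWG F=OYGY D=YBYR B=WRWB
After move 3 (U'): U=OGWW F=BBGY R=OYRG B=RGWB L=WROO
After move 4 (F): F=GBYB U=OGOR R=WYWG D=ROYR L=WYOB
After move 5 (U): U=OORG F=WYYB R=RGWG B=WYWB L=GBOB
Query 1: B[3] = B
Query 2: R[2] = W
Query 3: L[2] = O

Answer: B W O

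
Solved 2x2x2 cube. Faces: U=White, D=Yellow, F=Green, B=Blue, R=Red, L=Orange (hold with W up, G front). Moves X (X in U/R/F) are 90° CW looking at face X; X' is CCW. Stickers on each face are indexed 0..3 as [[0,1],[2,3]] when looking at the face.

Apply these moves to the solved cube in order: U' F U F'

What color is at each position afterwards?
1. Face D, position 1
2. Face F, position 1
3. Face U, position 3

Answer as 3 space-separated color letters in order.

Answer: Y O W

Derivation:
After move 1 (U'): U=WWWW F=OOGG R=GGRR B=RRBB L=BBOO
After move 2 (F): F=GOGO U=WWOB R=WGWR D=RGYY L=BYOY
After move 3 (U): U=OWBW F=WGGO R=RRWR B=BYBB L=GOOY
After move 4 (F'): F=GOWG U=OWRW R=GRRR D=OYYY L=GWOB
Query 1: D[1] = Y
Query 2: F[1] = O
Query 3: U[3] = W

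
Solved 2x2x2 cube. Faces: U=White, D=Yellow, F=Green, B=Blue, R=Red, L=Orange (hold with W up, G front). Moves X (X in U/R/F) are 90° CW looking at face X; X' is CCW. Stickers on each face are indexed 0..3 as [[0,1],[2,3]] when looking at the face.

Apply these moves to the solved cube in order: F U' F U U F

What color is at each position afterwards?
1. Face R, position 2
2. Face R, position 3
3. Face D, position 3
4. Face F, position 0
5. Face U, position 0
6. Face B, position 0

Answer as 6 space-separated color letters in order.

After move 1 (F): F=GGGG U=WWOO R=WRWR D=RRYY L=OYOY
After move 2 (U'): U=WOWO F=OYGG R=GGWR B=WRBB L=BBOY
After move 3 (F): F=GOGY U=WOYB R=WGOR D=WGYY L=BROR
After move 4 (U): U=YWBO F=WGGY R=WROR B=BRBB L=GOOR
After move 5 (U): U=BYOW F=WRGY R=BROR B=GOBB L=WGOR
After move 6 (F): F=GWYR U=BYRG R=ORWR D=OBYY L=WWOG
Query 1: R[2] = W
Query 2: R[3] = R
Query 3: D[3] = Y
Query 4: F[0] = G
Query 5: U[0] = B
Query 6: B[0] = G

Answer: W R Y G B G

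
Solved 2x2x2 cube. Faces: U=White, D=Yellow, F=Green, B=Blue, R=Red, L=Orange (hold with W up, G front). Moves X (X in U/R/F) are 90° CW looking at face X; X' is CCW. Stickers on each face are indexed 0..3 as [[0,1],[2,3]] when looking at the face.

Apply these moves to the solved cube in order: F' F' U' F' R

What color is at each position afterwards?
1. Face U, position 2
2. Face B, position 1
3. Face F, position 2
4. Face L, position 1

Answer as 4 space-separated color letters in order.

After move 1 (F'): F=GGGG U=WWRR R=YRYR D=OOYY L=OWOW
After move 2 (F'): F=GGGG U=WWYY R=OROR D=WWYY L=OROR
After move 3 (U'): U=WYWY F=ORGG R=GGOR B=ORBB L=BBOR
After move 4 (F'): F=RGOG U=WYGO R=WGWR D=BRYY L=BYOW
After move 5 (R): R=WWRG U=WGGG F=RROY D=BBYO B=ORYB
Query 1: U[2] = G
Query 2: B[1] = R
Query 3: F[2] = O
Query 4: L[1] = Y

Answer: G R O Y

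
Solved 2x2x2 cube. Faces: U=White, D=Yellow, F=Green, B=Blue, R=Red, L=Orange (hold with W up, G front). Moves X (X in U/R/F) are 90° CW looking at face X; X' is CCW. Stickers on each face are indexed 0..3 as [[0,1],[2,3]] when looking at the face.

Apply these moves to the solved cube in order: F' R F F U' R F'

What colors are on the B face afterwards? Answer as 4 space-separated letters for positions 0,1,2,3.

After move 1 (F'): F=GGGG U=WWRR R=YRYR D=OOYY L=OWOW
After move 2 (R): R=YYRR U=WGRG F=GOGY D=OBYB B=RBWB
After move 3 (F): F=GGYO U=WGWW R=RYGR D=RYYB L=OOOB
After move 4 (F): F=YGOG U=WGBO R=WYWR D=GRYB L=OROY
After move 5 (U'): U=GOWB F=OROG R=YGWR B=WYWB L=RBOY
After move 6 (R): R=WYRG U=GRWG F=OROB D=GWYW B=BYOB
After move 7 (F'): F=RBOO U=GRWR R=WYGG D=BYYW L=RGOW
Query: B face = BYOB

Answer: B Y O B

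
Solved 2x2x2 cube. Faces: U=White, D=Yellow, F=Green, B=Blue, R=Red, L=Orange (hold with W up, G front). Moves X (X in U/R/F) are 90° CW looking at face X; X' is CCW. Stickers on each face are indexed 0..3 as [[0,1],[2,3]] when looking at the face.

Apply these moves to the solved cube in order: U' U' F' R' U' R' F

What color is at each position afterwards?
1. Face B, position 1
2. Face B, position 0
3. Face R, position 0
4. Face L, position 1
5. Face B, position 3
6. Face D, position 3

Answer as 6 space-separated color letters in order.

Answer: R G W R B R

Derivation:
After move 1 (U'): U=WWWW F=OOGG R=GGRR B=RRBB L=BBOO
After move 2 (U'): U=WWWW F=BBGG R=OORR B=GGBB L=RROO
After move 3 (F'): F=BGBG U=WWOR R=YOYR D=ROYY L=RWOW
After move 4 (R'): R=ORYY U=WBOG F=BWBR D=RGYG B=YGOB
After move 5 (U'): U=BGWO F=RWBR R=BWYY B=OROB L=YGOW
After move 6 (R'): R=WYBY U=BOWO F=RGBO D=RWYR B=GRGB
After move 7 (F): F=BROG U=BOWG R=WYOY D=BWYR L=YROW
Query 1: B[1] = R
Query 2: B[0] = G
Query 3: R[0] = W
Query 4: L[1] = R
Query 5: B[3] = B
Query 6: D[3] = R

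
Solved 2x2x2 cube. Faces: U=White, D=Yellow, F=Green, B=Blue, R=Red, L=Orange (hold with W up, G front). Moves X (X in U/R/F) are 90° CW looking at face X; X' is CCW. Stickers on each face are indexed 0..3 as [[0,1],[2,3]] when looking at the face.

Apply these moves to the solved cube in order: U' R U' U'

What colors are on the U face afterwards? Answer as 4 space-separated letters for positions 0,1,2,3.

After move 1 (U'): U=WWWW F=OOGG R=GGRR B=RRBB L=BBOO
After move 2 (R): R=RGRG U=WOWG F=OYGY D=YBYR B=WRWB
After move 3 (U'): U=OGWW F=BBGY R=OYRG B=RGWB L=WROO
After move 4 (U'): U=GWOW F=WRGY R=BBRG B=OYWB L=RGOO
Query: U face = GWOW

Answer: G W O W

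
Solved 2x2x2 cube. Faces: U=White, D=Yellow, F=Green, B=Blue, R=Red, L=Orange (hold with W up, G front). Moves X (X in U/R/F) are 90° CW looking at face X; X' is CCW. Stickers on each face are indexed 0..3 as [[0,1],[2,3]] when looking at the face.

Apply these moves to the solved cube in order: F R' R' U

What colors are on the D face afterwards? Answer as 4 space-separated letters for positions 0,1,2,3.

After move 1 (F): F=GGGG U=WWOO R=WRWR D=RRYY L=OYOY
After move 2 (R'): R=RRWW U=WBOB F=GWGO D=RGYG B=YBRB
After move 3 (R'): R=RWRW U=WROY F=GBGB D=RWYO B=GBGB
After move 4 (U): U=OWYR F=RWGB R=GBRW B=OYGB L=GBOY
Query: D face = RWYO

Answer: R W Y O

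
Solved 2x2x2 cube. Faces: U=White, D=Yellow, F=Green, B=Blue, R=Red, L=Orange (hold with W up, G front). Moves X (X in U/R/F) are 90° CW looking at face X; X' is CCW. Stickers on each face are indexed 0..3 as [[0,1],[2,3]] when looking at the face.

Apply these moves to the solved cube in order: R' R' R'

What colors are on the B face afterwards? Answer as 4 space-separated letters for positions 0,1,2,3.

Answer: W B W B

Derivation:
After move 1 (R'): R=RRRR U=WBWB F=GWGW D=YGYG B=YBYB
After move 2 (R'): R=RRRR U=WYWY F=GBGB D=YWYW B=GBGB
After move 3 (R'): R=RRRR U=WGWG F=GYGY D=YBYB B=WBWB
Query: B face = WBWB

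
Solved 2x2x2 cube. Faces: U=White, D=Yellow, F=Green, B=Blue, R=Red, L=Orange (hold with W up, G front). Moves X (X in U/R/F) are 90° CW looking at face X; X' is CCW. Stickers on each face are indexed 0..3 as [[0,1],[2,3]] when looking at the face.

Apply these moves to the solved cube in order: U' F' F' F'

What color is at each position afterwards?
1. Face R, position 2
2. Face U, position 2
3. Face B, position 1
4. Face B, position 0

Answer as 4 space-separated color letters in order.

After move 1 (U'): U=WWWW F=OOGG R=GGRR B=RRBB L=BBOO
After move 2 (F'): F=OGOG U=WWGR R=YGYR D=BOYY L=BWOW
After move 3 (F'): F=GGOO U=WWYY R=OGBR D=WWYY L=BROG
After move 4 (F'): F=GOGO U=WWOB R=WGWR D=RGYY L=BYOY
Query 1: R[2] = W
Query 2: U[2] = O
Query 3: B[1] = R
Query 4: B[0] = R

Answer: W O R R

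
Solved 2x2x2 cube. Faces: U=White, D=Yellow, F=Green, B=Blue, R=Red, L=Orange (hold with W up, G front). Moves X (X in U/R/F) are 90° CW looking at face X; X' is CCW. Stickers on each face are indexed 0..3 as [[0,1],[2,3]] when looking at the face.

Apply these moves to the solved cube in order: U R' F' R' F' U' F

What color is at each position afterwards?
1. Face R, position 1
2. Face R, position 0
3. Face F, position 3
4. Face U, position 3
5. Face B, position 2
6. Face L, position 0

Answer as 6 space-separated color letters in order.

After move 1 (U): U=WWWW F=RRGG R=BBRR B=OOBB L=GGOO
After move 2 (R'): R=BRBR U=WBWO F=RWGW D=YRYG B=YOYB
After move 3 (F'): F=WWRG U=WBBB R=RRYR D=GOYG L=GOOW
After move 4 (R'): R=RRRY U=WYBY F=WBRB D=GWYG B=GOOB
After move 5 (F'): F=BBWR U=WYRR R=WRGY D=OWYG L=GYOB
After move 6 (U'): U=YRWR F=GYWR R=BBGY B=WROB L=GOOB
After move 7 (F): F=WGRY U=YRBO R=WBRY D=GBYG L=GOOW
Query 1: R[1] = B
Query 2: R[0] = W
Query 3: F[3] = Y
Query 4: U[3] = O
Query 5: B[2] = O
Query 6: L[0] = G

Answer: B W Y O O G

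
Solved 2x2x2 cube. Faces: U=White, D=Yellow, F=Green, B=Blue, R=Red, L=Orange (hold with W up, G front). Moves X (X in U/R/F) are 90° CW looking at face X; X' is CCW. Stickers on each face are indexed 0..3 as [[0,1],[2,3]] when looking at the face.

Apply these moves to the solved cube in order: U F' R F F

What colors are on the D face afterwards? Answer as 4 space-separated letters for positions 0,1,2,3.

Answer: G B Y O

Derivation:
After move 1 (U): U=WWWW F=RRGG R=BBRR B=OOBB L=GGOO
After move 2 (F'): F=RGRG U=WWBR R=YBYR D=GOYY L=GWOW
After move 3 (R): R=YYRB U=WGBG F=RORY D=GBYO B=ROWB
After move 4 (F): F=RRYO U=WGWW R=BYGB D=RYYO L=GGOB
After move 5 (F): F=YROR U=WGBG R=WYWB D=GBYO L=GROY
Query: D face = GBYO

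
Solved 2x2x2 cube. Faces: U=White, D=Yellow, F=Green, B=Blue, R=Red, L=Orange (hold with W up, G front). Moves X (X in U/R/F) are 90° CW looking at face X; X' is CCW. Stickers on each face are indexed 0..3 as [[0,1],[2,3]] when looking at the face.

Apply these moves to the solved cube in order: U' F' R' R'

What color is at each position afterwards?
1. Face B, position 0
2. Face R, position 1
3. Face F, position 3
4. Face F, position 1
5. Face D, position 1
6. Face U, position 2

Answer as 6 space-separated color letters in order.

Answer: G Y R B W G

Derivation:
After move 1 (U'): U=WWWW F=OOGG R=GGRR B=RRBB L=BBOO
After move 2 (F'): F=OGOG U=WWGR R=YGYR D=BOYY L=BWOW
After move 3 (R'): R=GRYY U=WBGR F=OWOR D=BGYG B=YROB
After move 4 (R'): R=RYGY U=WOGY F=OBOR D=BWYR B=GRGB
Query 1: B[0] = G
Query 2: R[1] = Y
Query 3: F[3] = R
Query 4: F[1] = B
Query 5: D[1] = W
Query 6: U[2] = G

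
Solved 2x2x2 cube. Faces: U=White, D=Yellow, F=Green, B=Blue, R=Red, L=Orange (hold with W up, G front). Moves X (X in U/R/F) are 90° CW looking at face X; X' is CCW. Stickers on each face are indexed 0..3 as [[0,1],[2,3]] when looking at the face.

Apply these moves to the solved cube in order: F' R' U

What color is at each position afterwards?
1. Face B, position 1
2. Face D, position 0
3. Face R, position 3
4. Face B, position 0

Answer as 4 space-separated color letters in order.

After move 1 (F'): F=GGGG U=WWRR R=YRYR D=OOYY L=OWOW
After move 2 (R'): R=RRYY U=WBRB F=GWGR D=OGYG B=YBOB
After move 3 (U): U=RWBB F=RRGR R=YBYY B=OWOB L=GWOW
Query 1: B[1] = W
Query 2: D[0] = O
Query 3: R[3] = Y
Query 4: B[0] = O

Answer: W O Y O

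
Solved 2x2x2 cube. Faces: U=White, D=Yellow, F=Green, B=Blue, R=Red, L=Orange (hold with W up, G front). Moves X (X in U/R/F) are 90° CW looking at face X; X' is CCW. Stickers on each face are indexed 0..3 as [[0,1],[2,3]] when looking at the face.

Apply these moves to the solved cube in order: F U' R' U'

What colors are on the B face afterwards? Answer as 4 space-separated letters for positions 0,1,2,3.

Answer: G R R B

Derivation:
After move 1 (F): F=GGGG U=WWOO R=WRWR D=RRYY L=OYOY
After move 2 (U'): U=WOWO F=OYGG R=GGWR B=WRBB L=BBOY
After move 3 (R'): R=GRGW U=WBWW F=OOGO D=RYYG B=YRRB
After move 4 (U'): U=BWWW F=BBGO R=OOGW B=GRRB L=YROY
Query: B face = GRRB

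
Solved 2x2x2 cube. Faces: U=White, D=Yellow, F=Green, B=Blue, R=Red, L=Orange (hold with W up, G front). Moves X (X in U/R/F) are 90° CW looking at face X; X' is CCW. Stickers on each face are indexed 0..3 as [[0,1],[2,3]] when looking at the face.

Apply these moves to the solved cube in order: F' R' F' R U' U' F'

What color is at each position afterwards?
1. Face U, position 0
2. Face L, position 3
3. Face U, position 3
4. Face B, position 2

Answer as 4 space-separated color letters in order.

After move 1 (F'): F=GGGG U=WWRR R=YRYR D=OOYY L=OWOW
After move 2 (R'): R=RRYY U=WBRB F=GWGR D=OGYG B=YBOB
After move 3 (F'): F=WRGG U=WBRY R=GROY D=WWYG L=OBOR
After move 4 (R): R=OGYR U=WRRG F=WWGG D=WOYY B=YBBB
After move 5 (U'): U=RGWR F=OBGG R=WWYR B=OGBB L=YBOR
After move 6 (U'): U=GRRW F=YBGG R=OBYR B=WWBB L=OGOR
After move 7 (F'): F=BGYG U=GROY R=OBWR D=GRYY L=OWOR
Query 1: U[0] = G
Query 2: L[3] = R
Query 3: U[3] = Y
Query 4: B[2] = B

Answer: G R Y B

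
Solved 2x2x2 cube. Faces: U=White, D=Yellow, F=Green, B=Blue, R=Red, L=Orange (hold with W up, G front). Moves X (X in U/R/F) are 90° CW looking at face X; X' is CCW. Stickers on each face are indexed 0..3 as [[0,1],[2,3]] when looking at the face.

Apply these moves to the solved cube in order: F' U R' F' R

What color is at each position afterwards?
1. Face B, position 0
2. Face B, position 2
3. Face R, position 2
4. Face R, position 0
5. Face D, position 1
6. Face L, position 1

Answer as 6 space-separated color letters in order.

After move 1 (F'): F=GGGG U=WWRR R=YRYR D=OOYY L=OWOW
After move 2 (U): U=RWRW F=YRGG R=BBYR B=OWBB L=GGOW
After move 3 (R'): R=BRBY U=RBRO F=YWGW D=ORYG B=YWOB
After move 4 (F'): F=WWYG U=RBBB R=RROY D=GWYG L=GOOR
After move 5 (R): R=ORYR U=RWBG F=WWYG D=GOYY B=BWBB
Query 1: B[0] = B
Query 2: B[2] = B
Query 3: R[2] = Y
Query 4: R[0] = O
Query 5: D[1] = O
Query 6: L[1] = O

Answer: B B Y O O O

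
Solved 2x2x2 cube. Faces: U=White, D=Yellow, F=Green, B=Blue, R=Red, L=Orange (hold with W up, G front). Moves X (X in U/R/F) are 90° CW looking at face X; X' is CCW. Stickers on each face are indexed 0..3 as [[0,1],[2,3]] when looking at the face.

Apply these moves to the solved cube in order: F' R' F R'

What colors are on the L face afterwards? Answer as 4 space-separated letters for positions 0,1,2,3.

After move 1 (F'): F=GGGG U=WWRR R=YRYR D=OOYY L=OWOW
After move 2 (R'): R=RRYY U=WBRB F=GWGR D=OGYG B=YBOB
After move 3 (F): F=GGRW U=WBWW R=RRBY D=YRYG L=OOOG
After move 4 (R'): R=RYRB U=WOWY F=GBRW D=YGYW B=GBRB
Query: L face = OOOG

Answer: O O O G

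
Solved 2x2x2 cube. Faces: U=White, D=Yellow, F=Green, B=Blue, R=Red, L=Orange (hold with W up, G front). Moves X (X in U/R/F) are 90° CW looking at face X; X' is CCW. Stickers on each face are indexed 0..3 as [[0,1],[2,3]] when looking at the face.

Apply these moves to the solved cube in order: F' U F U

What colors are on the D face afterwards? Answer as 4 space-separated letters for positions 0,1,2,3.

Answer: Y B Y Y

Derivation:
After move 1 (F'): F=GGGG U=WWRR R=YRYR D=OOYY L=OWOW
After move 2 (U): U=RWRW F=YRGG R=BBYR B=OWBB L=GGOW
After move 3 (F): F=GYGR U=RWWG R=RBWR D=YBYY L=GOOO
After move 4 (U): U=WRGW F=RBGR R=OWWR B=GOBB L=GYOO
Query: D face = YBYY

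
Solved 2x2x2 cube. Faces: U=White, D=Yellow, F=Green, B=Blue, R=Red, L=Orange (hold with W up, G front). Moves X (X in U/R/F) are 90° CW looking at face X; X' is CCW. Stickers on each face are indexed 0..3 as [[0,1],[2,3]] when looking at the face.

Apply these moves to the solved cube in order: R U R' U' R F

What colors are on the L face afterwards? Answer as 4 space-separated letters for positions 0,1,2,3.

After move 1 (R): R=RRRR U=WGWG F=GYGY D=YBYB B=WBWB
After move 2 (U): U=WWGG F=RRGY R=WBRR B=OOWB L=GYOO
After move 3 (R'): R=BRWR U=WWGO F=RWGG D=YRYY B=BOBB
After move 4 (U'): U=WOWG F=GYGG R=RWWR B=BRBB L=BOOO
After move 5 (R): R=WRRW U=WYWG F=GRGY D=YBYB B=GROB
After move 6 (F): F=GGYR U=WYOO R=WRGW D=RWYB L=BYOB
Query: L face = BYOB

Answer: B Y O B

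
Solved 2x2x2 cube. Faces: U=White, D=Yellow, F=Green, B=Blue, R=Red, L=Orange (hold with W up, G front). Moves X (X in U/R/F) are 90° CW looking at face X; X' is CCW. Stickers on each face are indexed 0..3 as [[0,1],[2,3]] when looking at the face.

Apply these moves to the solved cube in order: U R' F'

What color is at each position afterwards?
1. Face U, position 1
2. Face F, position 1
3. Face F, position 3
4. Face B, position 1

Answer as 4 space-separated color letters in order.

Answer: B W G O

Derivation:
After move 1 (U): U=WWWW F=RRGG R=BBRR B=OOBB L=GGOO
After move 2 (R'): R=BRBR U=WBWO F=RWGW D=YRYG B=YOYB
After move 3 (F'): F=WWRG U=WBBB R=RRYR D=GOYG L=GOOW
Query 1: U[1] = B
Query 2: F[1] = W
Query 3: F[3] = G
Query 4: B[1] = O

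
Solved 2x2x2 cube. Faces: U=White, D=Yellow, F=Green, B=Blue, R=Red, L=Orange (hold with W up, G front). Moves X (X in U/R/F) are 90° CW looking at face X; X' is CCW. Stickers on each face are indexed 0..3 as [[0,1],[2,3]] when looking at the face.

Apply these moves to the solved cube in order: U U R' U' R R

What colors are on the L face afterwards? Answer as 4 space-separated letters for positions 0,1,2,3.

After move 1 (U): U=WWWW F=RRGG R=BBRR B=OOBB L=GGOO
After move 2 (U): U=WWWW F=BBGG R=OORR B=GGBB L=RROO
After move 3 (R'): R=OROR U=WBWG F=BWGW D=YBYG B=YGYB
After move 4 (U'): U=BGWW F=RRGW R=BWOR B=ORYB L=YGOO
After move 5 (R): R=OBRW U=BRWW F=RBGG D=YYYO B=WRGB
After move 6 (R): R=ROWB U=BBWG F=RYGO D=YGYW B=WRRB
Query: L face = YGOO

Answer: Y G O O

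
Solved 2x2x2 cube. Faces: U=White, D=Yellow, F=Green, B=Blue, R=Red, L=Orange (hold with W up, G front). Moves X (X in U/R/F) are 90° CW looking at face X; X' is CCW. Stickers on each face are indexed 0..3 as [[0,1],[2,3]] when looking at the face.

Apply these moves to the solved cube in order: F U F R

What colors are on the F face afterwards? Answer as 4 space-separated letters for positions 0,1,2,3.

Answer: G B G Y

Derivation:
After move 1 (F): F=GGGG U=WWOO R=WRWR D=RRYY L=OYOY
After move 2 (U): U=OWOW F=WRGG R=BBWR B=OYBB L=GGOY
After move 3 (F): F=GWGR U=OWYG R=OBWR D=WBYY L=GROR
After move 4 (R): R=WORB U=OWYR F=GBGY D=WBYO B=GYWB
Query: F face = GBGY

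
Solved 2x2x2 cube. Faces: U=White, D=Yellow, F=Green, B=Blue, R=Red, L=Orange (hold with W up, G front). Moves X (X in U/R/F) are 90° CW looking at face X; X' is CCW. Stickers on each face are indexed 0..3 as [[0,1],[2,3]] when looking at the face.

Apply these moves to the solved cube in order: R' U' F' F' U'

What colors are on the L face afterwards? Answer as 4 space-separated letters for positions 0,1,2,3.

Answer: R R O G

Derivation:
After move 1 (R'): R=RRRR U=WBWB F=GWGW D=YGYG B=YBYB
After move 2 (U'): U=BBWW F=OOGW R=GWRR B=RRYB L=YBOO
After move 3 (F'): F=OWOG U=BBGR R=GWYR D=BOYG L=YWOW
After move 4 (F'): F=WGOO U=BBGY R=OWBR D=WWYG L=YROG
After move 5 (U'): U=BYBG F=YROO R=WGBR B=OWYB L=RROG
Query: L face = RROG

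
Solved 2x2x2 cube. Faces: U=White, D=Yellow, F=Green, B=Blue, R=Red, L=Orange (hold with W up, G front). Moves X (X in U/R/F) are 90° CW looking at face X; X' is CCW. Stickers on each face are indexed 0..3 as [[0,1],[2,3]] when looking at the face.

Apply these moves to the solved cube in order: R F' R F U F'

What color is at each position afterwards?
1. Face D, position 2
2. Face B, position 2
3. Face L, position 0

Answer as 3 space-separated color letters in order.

After move 1 (R): R=RRRR U=WGWG F=GYGY D=YBYB B=WBWB
After move 2 (F'): F=YYGG U=WGRR R=BRYR D=OOYB L=OGOW
After move 3 (R): R=YBRR U=WYRG F=YOGB D=OWYW B=RBGB
After move 4 (F): F=GYBO U=WYWG R=RBGR D=RYYW L=OOOW
After move 5 (U): U=WWGY F=RBBO R=RBGR B=OOGB L=GYOW
After move 6 (F'): F=BORB U=WWRG R=YBRR D=YWYW L=GYOG
Query 1: D[2] = Y
Query 2: B[2] = G
Query 3: L[0] = G

Answer: Y G G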